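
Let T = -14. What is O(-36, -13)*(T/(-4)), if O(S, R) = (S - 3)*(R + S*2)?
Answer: 23205/2 ≈ 11603.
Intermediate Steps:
O(S, R) = (-3 + S)*(R + 2*S)
O(-36, -13)*(T/(-4)) = (-6*(-36) - 3*(-13) + 2*(-36)² - 13*(-36))*(-14/(-4)) = (216 + 39 + 2*1296 + 468)*(-14*(-¼)) = (216 + 39 + 2592 + 468)*(7/2) = 3315*(7/2) = 23205/2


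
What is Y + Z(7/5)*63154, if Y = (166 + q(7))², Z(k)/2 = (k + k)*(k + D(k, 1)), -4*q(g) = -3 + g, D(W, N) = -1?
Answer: 4217249/25 ≈ 1.6869e+5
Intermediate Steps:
q(g) = ¾ - g/4 (q(g) = -(-3 + g)/4 = ¾ - g/4)
Z(k) = 4*k*(-1 + k) (Z(k) = 2*((k + k)*(k - 1)) = 2*((2*k)*(-1 + k)) = 2*(2*k*(-1 + k)) = 4*k*(-1 + k))
Y = 27225 (Y = (166 + (¾ - ¼*7))² = (166 + (¾ - 7/4))² = (166 - 1)² = 165² = 27225)
Y + Z(7/5)*63154 = 27225 + (4*(7/5)*(-1 + 7/5))*63154 = 27225 + (4*(7/5)*(⅖))*63154 = 27225 + (56/25)*63154 = 27225 + 3536624/25 = 4217249/25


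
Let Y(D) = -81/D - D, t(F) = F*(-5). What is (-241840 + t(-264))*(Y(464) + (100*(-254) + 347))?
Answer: 355968667985/58 ≈ 6.1374e+9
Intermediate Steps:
t(F) = -5*F
Y(D) = -D - 81/D (Y(D) = -81/D - D = -D - 81/D)
(-241840 + t(-264))*(Y(464) + (100*(-254) + 347)) = (-241840 - 5*(-264))*((-1*464 - 81/464) + (100*(-254) + 347)) = (-241840 + 1320)*((-464 - 81*1/464) + (-25400 + 347)) = -240520*((-464 - 81/464) - 25053) = -240520*(-215377/464 - 25053) = -240520*(-11839969/464) = 355968667985/58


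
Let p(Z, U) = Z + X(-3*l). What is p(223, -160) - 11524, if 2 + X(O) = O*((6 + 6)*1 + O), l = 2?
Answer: -11339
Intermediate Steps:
X(O) = -2 + O*(12 + O) (X(O) = -2 + O*((6 + 6)*1 + O) = -2 + O*(12*1 + O) = -2 + O*(12 + O))
p(Z, U) = -38 + Z (p(Z, U) = Z + (-2 + (-3*2)² + 12*(-3*2)) = Z + (-2 + (-6)² + 12*(-6)) = Z + (-2 + 36 - 72) = Z - 38 = -38 + Z)
p(223, -160) - 11524 = (-38 + 223) - 11524 = 185 - 11524 = -11339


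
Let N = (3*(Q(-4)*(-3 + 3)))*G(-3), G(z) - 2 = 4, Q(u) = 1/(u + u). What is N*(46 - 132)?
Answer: 0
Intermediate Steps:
Q(u) = 1/(2*u)
G(z) = 6 (G(z) = 2 + 4 = 6)
N = 0 (N = (3*(((½)/(-4))*(-3 + 3)))*6 = (3*(((½)*(-¼))*0))*6 = (3*(-⅛*0))*6 = (3*0)*6 = 0*6 = 0)
N*(46 - 132) = 0*(46 - 132) = 0*(-86) = 0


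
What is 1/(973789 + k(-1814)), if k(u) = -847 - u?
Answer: 1/974756 ≈ 1.0259e-6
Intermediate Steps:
1/(973789 + k(-1814)) = 1/(973789 + (-847 - 1*(-1814))) = 1/(973789 + (-847 + 1814)) = 1/(973789 + 967) = 1/974756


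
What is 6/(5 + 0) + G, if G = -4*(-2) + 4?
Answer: 66/5 ≈ 13.200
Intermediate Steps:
G = 12 (G = 8 + 4 = 12)
6/(5 + 0) + G = 6/(5 + 0) + 12 = 6/5 + 12 = 66/5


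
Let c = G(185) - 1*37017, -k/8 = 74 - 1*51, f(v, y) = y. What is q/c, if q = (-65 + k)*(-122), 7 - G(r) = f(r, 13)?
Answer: -10126/12341 ≈ -0.82052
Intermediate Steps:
k = -184 (k = -8*(74 - 1*51) = -8*(74 - 51) = -8*23 = -184)
G(r) = -6 (G(r) = 7 - 1*13 = 7 - 13 = -6)
q = 30378 (q = (-65 - 184)*(-122) = -249*(-122) = 30378)
c = -37023 (c = -6 - 1*37017 = -6 - 37017 = -37023)
q/c = 30378/(-37023) = 30378*(-1/37023) = -10126/12341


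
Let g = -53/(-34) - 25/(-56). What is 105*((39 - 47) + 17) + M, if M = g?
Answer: 901549/952 ≈ 947.00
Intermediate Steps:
g = 1909/952 (g = -53*(-1/34) - 25*(-1/56) = 53/34 + 25/56 = 1909/952 ≈ 2.0053)
M = 1909/952 ≈ 2.0053
105*((39 - 47) + 17) + M = 105*((39 - 47) + 17) + 1909/952 = 105*(-8 + 17) + 1909/952 = 105*9 + 1909/952 = 945 + 1909/952 = 901549/952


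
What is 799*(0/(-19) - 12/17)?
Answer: -564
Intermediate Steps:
799*(0/(-19) - 12/17) = 799*(0*(-1/19) - 12*1/17) = 799*(0 - 12/17) = 799*(-12/17) = -564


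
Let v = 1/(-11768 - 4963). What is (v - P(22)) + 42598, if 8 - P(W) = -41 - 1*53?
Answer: 711000575/16731 ≈ 42496.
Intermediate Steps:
P(W) = 102 (P(W) = 8 - (-41 - 1*53) = 8 - (-41 - 53) = 8 - 1*(-94) = 8 + 94 = 102)
v = -1/16731 (v = 1/(-16731) = -1/16731 ≈ -5.9769e-5)
(v - P(22)) + 42598 = (-1/16731 - 1*102) + 42598 = (-1/16731 - 102) + 42598 = -1706563/16731 + 42598 = 711000575/16731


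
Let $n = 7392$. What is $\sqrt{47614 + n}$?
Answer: $\sqrt{55006} \approx 234.53$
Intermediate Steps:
$\sqrt{47614 + n} = \sqrt{47614 + 7392} = \sqrt{55006}$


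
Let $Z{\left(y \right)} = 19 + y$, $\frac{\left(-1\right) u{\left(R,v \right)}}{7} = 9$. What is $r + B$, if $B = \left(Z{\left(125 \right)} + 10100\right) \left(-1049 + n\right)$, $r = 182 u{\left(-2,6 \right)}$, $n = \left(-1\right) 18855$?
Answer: $-203908042$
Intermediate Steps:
$u{\left(R,v \right)} = -63$ ($u{\left(R,v \right)} = \left(-7\right) 9 = -63$)
$n = -18855$
$r = -11466$ ($r = 182 \left(-63\right) = -11466$)
$B = -203896576$ ($B = \left(\left(19 + 125\right) + 10100\right) \left(-1049 - 18855\right) = \left(144 + 10100\right) \left(-19904\right) = 10244 \left(-19904\right) = -203896576$)
$r + B = -11466 - 203896576 = -203908042$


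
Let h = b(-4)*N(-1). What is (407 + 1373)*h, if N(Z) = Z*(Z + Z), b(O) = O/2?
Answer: -7120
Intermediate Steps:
b(O) = O/2 (b(O) = O*(½) = O/2)
N(Z) = 2*Z² (N(Z) = Z*(2*Z) = 2*Z²)
h = -4 (h = ((½)*(-4))*(2*(-1)²) = -4 ≈ -4.0000)
(407 + 1373)*h = (407 + 1373)*(-4) = 1780*(-4) = -7120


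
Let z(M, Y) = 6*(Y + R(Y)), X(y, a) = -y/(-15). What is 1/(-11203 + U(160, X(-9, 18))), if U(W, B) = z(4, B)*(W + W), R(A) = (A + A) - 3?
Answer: -1/20419 ≈ -4.8974e-5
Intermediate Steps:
R(A) = -3 + 2*A (R(A) = 2*A - 3 = -3 + 2*A)
X(y, a) = y/15 (X(y, a) = -y*(-1)/15 = -(-1)*y/15 = y/15)
z(M, Y) = -18 + 18*Y (z(M, Y) = 6*(Y + (-3 + 2*Y)) = 6*(-3 + 3*Y) = -18 + 18*Y)
U(W, B) = 2*W*(-18 + 18*B) (U(W, B) = (-18 + 18*B)*(W + W) = (-18 + 18*B)*(2*W) = 2*W*(-18 + 18*B))
1/(-11203 + U(160, X(-9, 18))) = 1/(-11203 + 36*160*(-1 + (1/15)*(-9))) = 1/(-11203 + 36*160*(-1 - 3/5)) = 1/(-11203 + 36*160*(-8/5)) = 1/(-11203 - 9216) = 1/(-20419) = -1/20419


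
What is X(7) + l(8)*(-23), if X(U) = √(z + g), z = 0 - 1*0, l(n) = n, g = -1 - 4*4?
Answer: -184 + I*√17 ≈ -184.0 + 4.1231*I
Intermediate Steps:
g = -17 (g = -1 - 16 = -17)
z = 0 (z = 0 + 0 = 0)
X(U) = I*√17 (X(U) = √(0 - 17) = √(-17) = I*√17)
X(7) + l(8)*(-23) = I*√17 + 8*(-23) = I*√17 - 184 = -184 + I*√17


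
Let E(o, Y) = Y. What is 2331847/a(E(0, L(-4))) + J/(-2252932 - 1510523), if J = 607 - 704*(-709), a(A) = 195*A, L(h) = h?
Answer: -117015880679/39139932 ≈ -2989.7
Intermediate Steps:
J = 499743 (J = 607 + 499136 = 499743)
2331847/a(E(0, L(-4))) + J/(-2252932 - 1510523) = 2331847/((195*(-4))) + 499743/(-2252932 - 1510523) = 2331847/(-780) + 499743/(-3763455) = 2331847*(-1/780) + 499743*(-1/3763455) = -2331847/780 - 166581/1254485 = -117015880679/39139932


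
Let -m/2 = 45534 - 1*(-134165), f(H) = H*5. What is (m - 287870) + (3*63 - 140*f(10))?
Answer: -654079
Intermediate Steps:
f(H) = 5*H
m = -359398 (m = -2*(45534 - 1*(-134165)) = -2*(45534 + 134165) = -2*179699 = -359398)
(m - 287870) + (3*63 - 140*f(10)) = (-359398 - 287870) + (3*63 - 700*10) = -647268 + (189 - 140*50) = -647268 + (189 - 7000) = -647268 - 6811 = -654079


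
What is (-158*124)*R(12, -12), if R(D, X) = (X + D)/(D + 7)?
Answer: 0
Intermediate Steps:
R(D, X) = (D + X)/(7 + D)
(-158*124)*R(12, -12) = (-158*124)*((12 - 12)/(7 + 12)) = -19592*0/19 = -19592*0 = 0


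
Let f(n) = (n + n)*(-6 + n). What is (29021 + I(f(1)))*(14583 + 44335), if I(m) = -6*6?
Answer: 1707738230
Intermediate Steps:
f(n) = 2*n*(-6 + n) (f(n) = (2*n)*(-6 + n) = 2*n*(-6 + n))
I(m) = -36
(29021 + I(f(1)))*(14583 + 44335) = (29021 - 36)*(14583 + 44335) = 28985*58918 = 1707738230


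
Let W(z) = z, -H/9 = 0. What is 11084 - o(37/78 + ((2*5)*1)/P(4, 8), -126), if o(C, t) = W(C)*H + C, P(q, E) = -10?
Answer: 864593/78 ≈ 11085.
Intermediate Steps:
H = 0 (H = -9*0 = 0)
o(C, t) = C (o(C, t) = C*0 + C = 0 + C = C)
11084 - o(37/78 + ((2*5)*1)/P(4, 8), -126) = 11084 - (37/78 + ((2*5)*1)/(-10)) = 11084 - (37*(1/78) + (10*1)*(-⅒)) = 11084 - (37/78 + 10*(-⅒)) = 11084 - (37/78 - 1) = 11084 - 1*(-41/78) = 11084 + 41/78 = 864593/78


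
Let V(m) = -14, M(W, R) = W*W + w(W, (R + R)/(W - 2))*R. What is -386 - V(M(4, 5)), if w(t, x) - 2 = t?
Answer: -372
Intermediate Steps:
w(t, x) = 2 + t
M(W, R) = W² + R*(2 + W) (M(W, R) = W*W + (2 + W)*R = W² + R*(2 + W))
-386 - V(M(4, 5)) = -386 - 1*(-14) = -386 + 14 = -372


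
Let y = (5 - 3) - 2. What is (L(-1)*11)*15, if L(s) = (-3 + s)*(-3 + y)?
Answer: 1980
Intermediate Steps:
y = 0 (y = 2 - 2 = 0)
L(s) = 9 - 3*s (L(s) = (-3 + s)*(-3 + 0) = (-3 + s)*(-3) = 9 - 3*s)
(L(-1)*11)*15 = ((9 - 3*(-1))*11)*15 = ((9 + 3)*11)*15 = (12*11)*15 = 132*15 = 1980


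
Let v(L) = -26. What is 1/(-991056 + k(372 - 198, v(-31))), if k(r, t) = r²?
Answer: -1/960780 ≈ -1.0408e-6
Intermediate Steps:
1/(-991056 + k(372 - 198, v(-31))) = 1/(-991056 + (372 - 198)²) = 1/(-991056 + 174²) = 1/(-991056 + 30276) = 1/(-960780) = -1/960780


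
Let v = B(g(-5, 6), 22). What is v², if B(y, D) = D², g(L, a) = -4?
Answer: 234256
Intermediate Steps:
v = 484 (v = 22² = 484)
v² = 484² = 234256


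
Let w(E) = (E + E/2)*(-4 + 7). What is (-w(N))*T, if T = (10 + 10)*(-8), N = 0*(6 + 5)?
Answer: 0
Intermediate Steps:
N = 0 (N = 0*11 = 0)
T = -160 (T = 20*(-8) = -160)
w(E) = 9*E/2 (w(E) = (E + E*(1/2))*3 = (E + E/2)*3 = (3*E/2)*3 = 9*E/2)
(-w(N))*T = -9*0/2*(-160) = -1*0*(-160) = 0*(-160) = 0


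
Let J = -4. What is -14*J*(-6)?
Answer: -336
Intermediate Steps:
-14*J*(-6) = -14*(-4)*(-6) = 56*(-6) = -336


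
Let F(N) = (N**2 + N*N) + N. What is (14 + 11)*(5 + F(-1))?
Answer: 150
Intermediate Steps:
F(N) = N + 2*N**2 (F(N) = (N**2 + N**2) + N = 2*N**2 + N = N + 2*N**2)
(14 + 11)*(5 + F(-1)) = (14 + 11)*(5 - (1 + 2*(-1))) = 25*(5 - (1 - 2)) = 25*(5 - 1*(-1)) = 25*(5 + 1) = 25*6 = 150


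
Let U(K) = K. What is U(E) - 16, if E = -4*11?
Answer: -60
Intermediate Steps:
E = -44
U(E) - 16 = -44 - 16 = -60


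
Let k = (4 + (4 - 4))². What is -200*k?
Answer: -3200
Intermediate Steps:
k = 16 (k = (4 + 0)² = 4² = 16)
-200*k = -200*16 = -3200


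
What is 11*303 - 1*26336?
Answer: -23003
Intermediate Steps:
11*303 - 1*26336 = 3333 - 26336 = -23003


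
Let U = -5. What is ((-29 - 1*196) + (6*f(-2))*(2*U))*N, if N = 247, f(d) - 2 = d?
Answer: -55575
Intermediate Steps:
f(d) = 2 + d
((-29 - 1*196) + (6*f(-2))*(2*U))*N = ((-29 - 1*196) + (6*(2 - 2))*(2*(-5)))*247 = ((-29 - 196) + (6*0)*(-10))*247 = (-225 + 0*(-10))*247 = (-225 + 0)*247 = -225*247 = -55575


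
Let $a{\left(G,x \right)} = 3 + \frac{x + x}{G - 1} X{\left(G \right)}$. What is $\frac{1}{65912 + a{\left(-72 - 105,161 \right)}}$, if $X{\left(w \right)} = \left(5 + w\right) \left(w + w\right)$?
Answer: $- \frac{89}{3936533} \approx -2.2609 \cdot 10^{-5}$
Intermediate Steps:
$X{\left(w \right)} = 2 w \left(5 + w\right)$ ($X{\left(w \right)} = \left(5 + w\right) 2 w = 2 w \left(5 + w\right)$)
$a{\left(G,x \right)} = 3 + \frac{4 G x \left(5 + G\right)}{-1 + G}$ ($a{\left(G,x \right)} = 3 + \frac{x + x}{G - 1} \cdot 2 G \left(5 + G\right) = 3 + \frac{2 x}{-1 + G} 2 G \left(5 + G\right) = 3 + \frac{4 G x \left(5 + G\right)}{-1 + G}$)
$\frac{1}{65912 + a{\left(-72 - 105,161 \right)}} = \frac{1}{65912 + \frac{-3 + 3 \left(-72 - 105\right) + 4 \left(-72 - 105\right) 161 \left(5 - 177\right)}{-1 - 177}} = \frac{1}{65912 + \frac{-3 + 3 \left(-177\right) + 4 \left(-177\right) 161 \left(5 - 177\right)}{-1 - 177}} = \frac{1}{65912 + \frac{-3 - 531 + 4 \left(-177\right) 161 \left(-172\right)}{-178}} = \frac{1}{65912 - \frac{-3 - 531 + 19605936}{178}} = \frac{1}{65912 - \frac{9802701}{89}} = \frac{1}{- \frac{3936533}{89}} = - \frac{89}{3936533}$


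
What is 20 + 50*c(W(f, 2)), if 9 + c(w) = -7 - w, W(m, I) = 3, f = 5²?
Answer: -930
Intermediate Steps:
f = 25
c(w) = -16 - w (c(w) = -9 + (-7 - w) = -16 - w)
20 + 50*c(W(f, 2)) = 20 + 50*(-16 - 1*3) = 20 + 50*(-16 - 3) = 20 + 50*(-19) = 20 - 950 = -930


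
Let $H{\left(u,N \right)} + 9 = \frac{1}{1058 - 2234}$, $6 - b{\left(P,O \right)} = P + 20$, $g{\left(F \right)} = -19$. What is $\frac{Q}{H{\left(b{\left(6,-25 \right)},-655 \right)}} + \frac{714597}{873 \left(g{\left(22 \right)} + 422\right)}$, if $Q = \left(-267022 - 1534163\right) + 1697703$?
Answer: $\frac{1098003028427}{95487285} \approx 11499.0$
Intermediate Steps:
$b{\left(P,O \right)} = -14 - P$ ($b{\left(P,O \right)} = 6 - \left(P + 20\right) = 6 - \left(20 + P\right) = -14 - P$)
$Q = -103482$ ($Q = -1801185 + 1697703 = -103482$)
$H{\left(u,N \right)} = - \frac{10585}{1176}$ ($H{\left(u,N \right)} = -9 + \frac{1}{1058 - 2234} = -9 + \frac{1}{-1176} = -9 - \frac{1}{1176} = - \frac{10585}{1176}$)
$\frac{Q}{H{\left(b{\left(6,-25 \right)},-655 \right)}} + \frac{714597}{873 \left(g{\left(22 \right)} + 422\right)} = - \frac{103482}{- \frac{10585}{1176}} + \frac{714597}{873 \left(-19 + 422\right)} = \left(-103482\right) \left(- \frac{1176}{10585}\right) + \frac{714597}{873 \cdot 403} = \frac{121694832}{10585} + \frac{714597}{351819} = \frac{121694832}{10585} + 714597 \cdot \frac{1}{351819} = \frac{121694832}{10585} + \frac{18323}{9021} = \frac{1098003028427}{95487285}$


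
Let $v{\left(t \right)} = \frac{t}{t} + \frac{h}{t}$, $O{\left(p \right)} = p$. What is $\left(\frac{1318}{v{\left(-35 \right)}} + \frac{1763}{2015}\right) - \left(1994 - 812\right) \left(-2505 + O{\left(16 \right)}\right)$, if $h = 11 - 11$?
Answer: $\frac{5930783503}{2015} \approx 2.9433 \cdot 10^{6}$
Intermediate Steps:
$h = 0$ ($h = 11 - 11 = 0$)
$v{\left(t \right)} = 1$ ($v{\left(t \right)} = \frac{t}{t} + \frac{0}{t} = 1 + 0 = 1$)
$\left(\frac{1318}{v{\left(-35 \right)}} + \frac{1763}{2015}\right) - \left(1994 - 812\right) \left(-2505 + O{\left(16 \right)}\right) = \left(\frac{1318}{1} + \frac{1763}{2015}\right) - \left(1994 - 812\right) \left(-2505 + 16\right) = \left(1318 \cdot 1 + 1763 \cdot \frac{1}{2015}\right) - 1182 \left(-2489\right) = \left(1318 + \frac{1763}{2015}\right) - -2941998 = \frac{2657533}{2015} + 2941998 = \frac{5930783503}{2015}$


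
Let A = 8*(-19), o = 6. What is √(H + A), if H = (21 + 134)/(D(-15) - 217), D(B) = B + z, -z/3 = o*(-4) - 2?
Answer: I*√3628702/154 ≈ 12.37*I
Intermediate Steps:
z = 78 (z = -3*(6*(-4) - 2) = -3*(-24 - 2) = -3*(-26) = 78)
D(B) = 78 + B (D(B) = B + 78 = 78 + B)
H = -155/154 (H = (21 + 134)/((78 - 15) - 217) = 155/(63 - 217) = 155/(-154) = 155*(-1/154) = -155/154 ≈ -1.0065)
A = -152
√(H + A) = √(-155/154 - 152) = √(-23563/154) = I*√3628702/154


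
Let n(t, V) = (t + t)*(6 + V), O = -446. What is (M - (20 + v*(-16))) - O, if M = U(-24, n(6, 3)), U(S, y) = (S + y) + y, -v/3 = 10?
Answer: 138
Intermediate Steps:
v = -30 (v = -3*10 = -30)
n(t, V) = 2*t*(6 + V) (n(t, V) = (2*t)*(6 + V) = 2*t*(6 + V))
U(S, y) = S + 2*y
M = 192 (M = -24 + 2*(2*6*(6 + 3)) = -24 + 2*(2*6*9) = -24 + 2*108 = -24 + 216 = 192)
(M - (20 + v*(-16))) - O = (192 - (20 - 30*(-16))) - 1*(-446) = (192 - (20 + 480)) + 446 = (192 - 1*500) + 446 = (192 - 500) + 446 = -308 + 446 = 138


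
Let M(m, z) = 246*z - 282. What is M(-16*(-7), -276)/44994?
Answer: -11363/7499 ≈ -1.5153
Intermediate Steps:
M(m, z) = -282 + 246*z
M(-16*(-7), -276)/44994 = (-282 + 246*(-276))/44994 = (-282 - 67896)*(1/44994) = -68178*1/44994 = -11363/7499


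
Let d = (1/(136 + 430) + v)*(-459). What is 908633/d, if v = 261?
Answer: -30252134/3988629 ≈ -7.5846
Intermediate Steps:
d = -67806693/566 (d = (1/(136 + 430) + 261)*(-459) = (1/566 + 261)*(-459) = (147727/566)*(-459) = -67806693/566 ≈ -1.1980e+5)
908633/d = 908633/(-67806693/566) = 908633*(-566/67806693) = -30252134/3988629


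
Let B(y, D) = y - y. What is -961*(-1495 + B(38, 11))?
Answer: 1436695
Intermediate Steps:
B(y, D) = 0
-961*(-1495 + B(38, 11)) = -961*(-1495 + 0) = -961*(-1495) = 1436695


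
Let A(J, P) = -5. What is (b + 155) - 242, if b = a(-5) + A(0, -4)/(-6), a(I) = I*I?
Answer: -367/6 ≈ -61.167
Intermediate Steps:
a(I) = I²
b = 155/6 (b = (-5)² - 5/(-6) = 25 - ⅙*(-5) = 25 + ⅚ = 155/6 ≈ 25.833)
(b + 155) - 242 = (155/6 + 155) - 242 = 1085/6 - 242 = -367/6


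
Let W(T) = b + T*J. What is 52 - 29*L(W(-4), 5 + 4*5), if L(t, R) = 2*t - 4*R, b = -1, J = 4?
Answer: 3938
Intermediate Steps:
W(T) = -1 + 4*T (W(T) = -1 + T*4 = -1 + 4*T)
L(t, R) = -4*R + 2*t
52 - 29*L(W(-4), 5 + 4*5) = 52 - 29*(-4*(5 + 4*5) + 2*(-1 + 4*(-4))) = 52 - 29*(-4*(5 + 20) + 2*(-1 - 16)) = 52 - 29*(-4*25 + 2*(-17)) = 52 - 29*(-100 - 34) = 52 - 29*(-134) = 52 + 3886 = 3938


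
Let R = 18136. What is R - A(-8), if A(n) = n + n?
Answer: 18152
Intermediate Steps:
A(n) = 2*n
R - A(-8) = 18136 - 2*(-8) = 18136 - 1*(-16) = 18136 + 16 = 18152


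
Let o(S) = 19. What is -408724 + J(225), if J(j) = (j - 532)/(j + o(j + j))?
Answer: -99728963/244 ≈ -4.0873e+5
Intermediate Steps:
J(j) = (-532 + j)/(19 + j) (J(j) = (j - 532)/(j + 19) = (-532 + j)/(19 + j))
-408724 + J(225) = -408724 + (-532 + 225)/(19 + 225) = -408724 - 307/244 = -99728963/244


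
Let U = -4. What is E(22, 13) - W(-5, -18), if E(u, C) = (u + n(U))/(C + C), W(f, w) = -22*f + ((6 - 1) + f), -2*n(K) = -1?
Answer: -5675/52 ≈ -109.13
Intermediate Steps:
n(K) = ½ (n(K) = -½*(-1) = ½)
W(f, w) = 5 - 21*f (W(f, w) = -22*f + (5 + f) = 5 - 21*f)
E(u, C) = (½ + u)/(2*C) (E(u, C) = (u + ½)/(C + C) = (½ + u)/((2*C)) = (½ + u)*(1/(2*C)) = (½ + u)/(2*C))
E(22, 13) - W(-5, -18) = (¼)*(1 + 2*22)/13 - (5 - 21*(-5)) = (¼)*(1/13)*(1 + 44) - (5 + 105) = (¼)*(1/13)*45 - 1*110 = 45/52 - 110 = -5675/52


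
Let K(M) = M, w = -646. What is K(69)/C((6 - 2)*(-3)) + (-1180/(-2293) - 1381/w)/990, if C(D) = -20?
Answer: -1263844024/366616305 ≈ -3.4473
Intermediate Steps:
K(69)/C((6 - 2)*(-3)) + (-1180/(-2293) - 1381/w)/990 = 69/(-20) + (-1180/(-2293) - 1381/(-646))/990 = 69*(-1/20) + (-1180*(-1/2293) - 1381*(-1/646))*(1/990) = -69/20 + (1180/2293 + 1381/646)*(1/990) = -69/20 + (3928913/1481278)*(1/990) = -69/20 + 3928913/1466465220 = -1263844024/366616305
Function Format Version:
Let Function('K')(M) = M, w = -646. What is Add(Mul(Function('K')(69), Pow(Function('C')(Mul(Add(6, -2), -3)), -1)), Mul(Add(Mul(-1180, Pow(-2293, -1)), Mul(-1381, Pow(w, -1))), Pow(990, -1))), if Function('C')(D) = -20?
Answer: Rational(-1263844024, 366616305) ≈ -3.4473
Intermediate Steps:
Add(Mul(Function('K')(69), Pow(Function('C')(Mul(Add(6, -2), -3)), -1)), Mul(Add(Mul(-1180, Pow(-2293, -1)), Mul(-1381, Pow(w, -1))), Pow(990, -1))) = Add(Mul(69, Pow(-20, -1)), Mul(Add(Mul(-1180, Pow(-2293, -1)), Mul(-1381, Pow(-646, -1))), Pow(990, -1))) = Add(Mul(69, Rational(-1, 20)), Mul(Add(Mul(-1180, Rational(-1, 2293)), Mul(-1381, Rational(-1, 646))), Rational(1, 990))) = Add(Rational(-69, 20), Mul(Add(Rational(1180, 2293), Rational(1381, 646)), Rational(1, 990))) = Add(Rational(-69, 20), Mul(Rational(3928913, 1481278), Rational(1, 990))) = Add(Rational(-69, 20), Rational(3928913, 1466465220)) = Rational(-1263844024, 366616305)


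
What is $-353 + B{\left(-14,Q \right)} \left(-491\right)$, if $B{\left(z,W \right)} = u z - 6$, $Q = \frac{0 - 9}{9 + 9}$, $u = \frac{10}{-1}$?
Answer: $-66147$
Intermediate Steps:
$u = -10$ ($u = 10 \left(-1\right) = -10$)
$Q = - \frac{1}{2}$ ($Q = - \frac{9}{18} = \left(-9\right) \frac{1}{18} = - \frac{1}{2} \approx -0.5$)
$B{\left(z,W \right)} = -6 - 10 z$ ($B{\left(z,W \right)} = - 10 z - 6 = -6 - 10 z$)
$-353 + B{\left(-14,Q \right)} \left(-491\right) = -353 + \left(-6 - -140\right) \left(-491\right) = -353 + \left(-6 + 140\right) \left(-491\right) = -353 + 134 \left(-491\right) = -353 - 65794 = -66147$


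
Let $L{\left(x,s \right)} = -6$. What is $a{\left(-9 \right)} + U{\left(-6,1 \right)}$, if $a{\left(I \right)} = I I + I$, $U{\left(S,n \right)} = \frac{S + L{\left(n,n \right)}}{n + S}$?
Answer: $\frac{372}{5} \approx 74.4$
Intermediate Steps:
$U{\left(S,n \right)} = \frac{-6 + S}{S + n}$ ($U{\left(S,n \right)} = \frac{S - 6}{n + S} = \frac{-6 + S}{S + n}$)
$a{\left(I \right)} = I + I^{2}$ ($a{\left(I \right)} = I^{2} + I = I + I^{2}$)
$a{\left(-9 \right)} + U{\left(-6,1 \right)} = - 9 \left(1 - 9\right) + \frac{-6 - 6}{-6 + 1} = \left(-9\right) \left(-8\right) + \frac{1}{-5} \left(-12\right) = 72 - - \frac{12}{5} = 72 + \frac{12}{5} = \frac{372}{5}$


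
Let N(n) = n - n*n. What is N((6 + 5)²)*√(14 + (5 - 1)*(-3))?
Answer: -14520*√2 ≈ -20534.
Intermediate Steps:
N(n) = n - n²
N((6 + 5)²)*√(14 + (5 - 1)*(-3)) = ((6 + 5)²*(1 - (6 + 5)²))*√(14 + (5 - 1)*(-3)) = (11²*(1 - 1*11²))*√(14 + 4*(-3)) = (121*(1 - 1*121))*√(14 - 12) = (121*(1 - 121))*√2 = (121*(-120))*√2 = -14520*√2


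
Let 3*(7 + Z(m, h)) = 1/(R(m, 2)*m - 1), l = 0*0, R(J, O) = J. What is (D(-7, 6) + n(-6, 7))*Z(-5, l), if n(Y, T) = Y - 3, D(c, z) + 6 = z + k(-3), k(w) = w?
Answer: 503/6 ≈ 83.833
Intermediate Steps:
D(c, z) = -9 + z (D(c, z) = -6 + (z - 3) = -6 + (-3 + z) = -9 + z)
l = 0
n(Y, T) = -3 + Y
Z(m, h) = -7 + 1/(3*(-1 + m²)) (Z(m, h) = -7 + 1/(3*(m*m - 1)) = -7 + 1/(3*(m² - 1)) = -7 + 1/(3*(-1 + m²)))
(D(-7, 6) + n(-6, 7))*Z(-5, l) = ((-9 + 6) + (-3 - 6))*((22 - 21*(-5)²)/(3*(-1 + (-5)²))) = (-3 - 9)*((22 - 21*25)/(3*(-1 + 25))) = -4*(22 - 525)/24 = -4*(-503)/24 = -12*(-503/72) = 503/6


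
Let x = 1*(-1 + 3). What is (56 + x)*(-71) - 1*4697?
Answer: -8815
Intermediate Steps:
x = 2 (x = 1*2 = 2)
(56 + x)*(-71) - 1*4697 = (56 + 2)*(-71) - 1*4697 = 58*(-71) - 4697 = -4118 - 4697 = -8815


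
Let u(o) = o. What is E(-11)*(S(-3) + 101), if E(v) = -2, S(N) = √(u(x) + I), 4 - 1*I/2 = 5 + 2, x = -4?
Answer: -202 - 2*I*√10 ≈ -202.0 - 6.3246*I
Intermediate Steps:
I = -6 (I = 8 - 2*(5 + 2) = 8 - 2*7 = 8 - 14 = -6)
S(N) = I*√10 (S(N) = √(-4 - 6) = √(-10) = I*√10)
E(-11)*(S(-3) + 101) = -2*(I*√10 + 101) = -2*(101 + I*√10) = -202 - 2*I*√10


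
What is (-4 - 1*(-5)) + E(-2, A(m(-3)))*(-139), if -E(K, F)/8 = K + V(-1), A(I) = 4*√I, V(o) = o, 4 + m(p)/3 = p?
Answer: -3335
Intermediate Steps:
m(p) = -12 + 3*p
E(K, F) = 8 - 8*K (E(K, F) = -8*(K - 1) = -8*(-1 + K) = 8 - 8*K)
(-4 - 1*(-5)) + E(-2, A(m(-3)))*(-139) = (-4 - 1*(-5)) + (8 - 8*(-2))*(-139) = (-4 + 5) + (8 + 16)*(-139) = 1 + 24*(-139) = 1 - 3336 = -3335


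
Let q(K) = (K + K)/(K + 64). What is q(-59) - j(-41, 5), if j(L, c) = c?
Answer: -143/5 ≈ -28.600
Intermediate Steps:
q(K) = 2*K/(64 + K) (q(K) = (2*K)/(64 + K) = 2*K/(64 + K))
q(-59) - j(-41, 5) = 2*(-59)/(64 - 59) - 1*5 = 2*(-59)/5 - 5 = 2*(-59)*(⅕) - 5 = -118/5 - 5 = -143/5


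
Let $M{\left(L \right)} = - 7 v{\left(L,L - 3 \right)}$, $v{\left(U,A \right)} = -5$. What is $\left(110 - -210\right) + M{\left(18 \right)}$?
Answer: $355$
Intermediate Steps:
$M{\left(L \right)} = 35$ ($M{\left(L \right)} = \left(-7\right) \left(-5\right) = 35$)
$\left(110 - -210\right) + M{\left(18 \right)} = \left(110 - -210\right) + 35 = \left(110 + 210\right) + 35 = 320 + 35 = 355$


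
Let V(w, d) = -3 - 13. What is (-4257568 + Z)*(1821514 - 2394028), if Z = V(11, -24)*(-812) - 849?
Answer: 2430565248450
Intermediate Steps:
V(w, d) = -16
Z = 12143 (Z = -16*(-812) - 849 = 12992 - 849 = 12143)
(-4257568 + Z)*(1821514 - 2394028) = (-4257568 + 12143)*(1821514 - 2394028) = -4245425*(-572514) = 2430565248450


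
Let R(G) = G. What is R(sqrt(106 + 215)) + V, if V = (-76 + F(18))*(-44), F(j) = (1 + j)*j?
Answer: -11704 + sqrt(321) ≈ -11686.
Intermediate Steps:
F(j) = j*(1 + j)
V = -11704 (V = (-76 + 18*(1 + 18))*(-44) = (-76 + 18*19)*(-44) = (-76 + 342)*(-44) = 266*(-44) = -11704)
R(sqrt(106 + 215)) + V = sqrt(106 + 215) - 11704 = sqrt(321) - 11704 = -11704 + sqrt(321)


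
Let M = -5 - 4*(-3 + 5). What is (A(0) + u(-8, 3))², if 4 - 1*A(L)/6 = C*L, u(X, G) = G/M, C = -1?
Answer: 95481/169 ≈ 564.98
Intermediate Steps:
M = -13 (M = -5 - 4*2 = -5 - 8 = -13)
u(X, G) = -G/13 (u(X, G) = G/(-13) = G*(-1/13) = -G/13)
A(L) = 24 + 6*L (A(L) = 24 - (-6)*L = 24 + 6*L)
(A(0) + u(-8, 3))² = ((24 + 6*0) - 1/13*3)² = ((24 + 0) - 3/13)² = (24 - 3/13)² = (309/13)² = 95481/169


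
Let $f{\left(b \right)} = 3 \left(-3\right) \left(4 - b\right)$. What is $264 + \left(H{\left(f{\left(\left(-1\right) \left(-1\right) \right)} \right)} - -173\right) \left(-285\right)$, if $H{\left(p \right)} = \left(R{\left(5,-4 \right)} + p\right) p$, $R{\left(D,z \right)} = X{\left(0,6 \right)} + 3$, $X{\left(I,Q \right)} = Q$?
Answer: $-187551$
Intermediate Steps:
$f{\left(b \right)} = -36 + 9 b$ ($f{\left(b \right)} = - 9 \left(4 - b\right) = -36 + 9 b$)
$R{\left(D,z \right)} = 9$ ($R{\left(D,z \right)} = 6 + 3 = 9$)
$H{\left(p \right)} = p \left(9 + p\right)$ ($H{\left(p \right)} = \left(9 + p\right) p = p \left(9 + p\right)$)
$264 + \left(H{\left(f{\left(\left(-1\right) \left(-1\right) \right)} \right)} - -173\right) \left(-285\right) = 264 + \left(\left(-36 + 9 \left(\left(-1\right) \left(-1\right)\right)\right) \left(9 - \left(36 - 9 \left(\left(-1\right) \left(-1\right)\right)\right)\right) - -173\right) \left(-285\right) = 264 + \left(\left(-36 + 9 \cdot 1\right) \left(9 + \left(-36 + 9 \cdot 1\right)\right) + 173\right) \left(-285\right) = 264 + \left(\left(-36 + 9\right) \left(9 + \left(-36 + 9\right)\right) + 173\right) \left(-285\right) = 264 + \left(- 27 \left(9 - 27\right) + 173\right) \left(-285\right) = 264 + \left(\left(-27\right) \left(-18\right) + 173\right) \left(-285\right) = 264 + \left(486 + 173\right) \left(-285\right) = 264 + 659 \left(-285\right) = 264 - 187815 = -187551$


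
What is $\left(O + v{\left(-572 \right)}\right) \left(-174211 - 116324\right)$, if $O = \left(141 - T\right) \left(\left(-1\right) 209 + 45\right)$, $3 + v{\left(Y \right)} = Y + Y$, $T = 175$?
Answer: $-1286779515$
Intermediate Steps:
$v{\left(Y \right)} = -3 + 2 Y$ ($v{\left(Y \right)} = -3 + \left(Y + Y\right) = -3 + 2 Y$)
$O = 5576$ ($O = \left(141 - 175\right) \left(\left(-1\right) 209 + 45\right) = \left(141 - 175\right) \left(-209 + 45\right) = \left(-34\right) \left(-164\right) = 5576$)
$\left(O + v{\left(-572 \right)}\right) \left(-174211 - 116324\right) = \left(5576 + \left(-3 + 2 \left(-572\right)\right)\right) \left(-174211 - 116324\right) = \left(5576 - 1147\right) \left(-290535\right) = 4429 \left(-290535\right) = -1286779515$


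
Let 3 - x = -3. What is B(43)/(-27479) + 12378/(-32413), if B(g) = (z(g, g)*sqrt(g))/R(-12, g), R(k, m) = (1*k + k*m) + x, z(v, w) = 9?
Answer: -12378/32413 + sqrt(43)/1593782 ≈ -0.38188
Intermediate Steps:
x = 6 (x = 3 - 1*(-3) = 3 + 3 = 6)
R(k, m) = 6 + k + k*m (R(k, m) = (1*k + k*m) + 6 = (k + k*m) + 6 = 6 + k + k*m)
B(g) = 9*sqrt(g)/(-6 - 12*g) (B(g) = (9*sqrt(g))/(6 - 12 - 12*g) = (9*sqrt(g))/(-6 - 12*g) = 9*sqrt(g)/(-6 - 12*g))
B(43)/(-27479) + 12378/(-32413) = -3*sqrt(43)/(2 + 4*43)/(-27479) + 12378/(-32413) = -3*sqrt(43)/(2 + 172)*(-1/27479) + 12378*(-1/32413) = -3*sqrt(43)/174*(-1/27479) - 12378/32413 = -3*sqrt(43)*1/174*(-1/27479) - 12378/32413 = -sqrt(43)/58*(-1/27479) - 12378/32413 = sqrt(43)/1593782 - 12378/32413 = -12378/32413 + sqrt(43)/1593782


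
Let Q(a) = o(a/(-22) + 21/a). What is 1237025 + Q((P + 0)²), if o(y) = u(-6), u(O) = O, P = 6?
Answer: 1237019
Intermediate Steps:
o(y) = -6
Q(a) = -6
1237025 + Q((P + 0)²) = 1237025 - 6 = 1237019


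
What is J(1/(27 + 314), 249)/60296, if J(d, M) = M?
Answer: 249/60296 ≈ 0.0041296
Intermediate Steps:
J(1/(27 + 314), 249)/60296 = 249/60296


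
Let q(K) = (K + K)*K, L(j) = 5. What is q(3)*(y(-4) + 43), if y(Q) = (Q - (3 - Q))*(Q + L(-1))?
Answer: 576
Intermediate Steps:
q(K) = 2*K² (q(K) = (2*K)*K = 2*K²)
y(Q) = (-3 + 2*Q)*(5 + Q) (y(Q) = (Q - (3 - Q))*(Q + 5) = (Q + (-3 + Q))*(5 + Q) = (-3 + 2*Q)*(5 + Q))
q(3)*(y(-4) + 43) = (2*3²)*((-15 + 2*(-4)² + 7*(-4)) + 43) = (2*9)*((-15 + 2*16 - 28) + 43) = 18*((-15 + 32 - 28) + 43) = 18*(-11 + 43) = 18*32 = 576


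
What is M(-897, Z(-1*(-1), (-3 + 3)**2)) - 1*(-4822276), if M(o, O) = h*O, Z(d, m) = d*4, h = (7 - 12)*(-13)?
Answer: 4822536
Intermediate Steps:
h = 65 (h = -5*(-13) = 65)
Z(d, m) = 4*d
M(o, O) = 65*O
M(-897, Z(-1*(-1), (-3 + 3)**2)) - 1*(-4822276) = 65*(4*(-1*(-1))) - 1*(-4822276) = 65*(4*1) + 4822276 = 65*4 + 4822276 = 260 + 4822276 = 4822536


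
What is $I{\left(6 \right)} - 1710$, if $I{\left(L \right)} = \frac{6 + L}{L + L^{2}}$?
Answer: $- \frac{11968}{7} \approx -1709.7$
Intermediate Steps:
$I{\left(L \right)} = \frac{6 + L}{L + L^{2}}$
$I{\left(6 \right)} - 1710 = \frac{6 + 6}{6 \left(1 + 6\right)} - 1710 = \frac{1}{6} \cdot \frac{1}{7} \cdot 12 - 1710 = \frac{2}{7} - 1710 = - \frac{11968}{7}$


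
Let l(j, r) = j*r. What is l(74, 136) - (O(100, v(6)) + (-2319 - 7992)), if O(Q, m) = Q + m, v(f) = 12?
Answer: 20263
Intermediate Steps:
l(74, 136) - (O(100, v(6)) + (-2319 - 7992)) = 74*136 - ((100 + 12) + (-2319 - 7992)) = 10064 - (112 - 10311) = 10064 - 1*(-10199) = 10064 + 10199 = 20263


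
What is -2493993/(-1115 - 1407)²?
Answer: -2493993/6360484 ≈ -0.39211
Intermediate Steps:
-2493993/(-1115 - 1407)² = -2493993/((-2522)²) = -2493993/6360484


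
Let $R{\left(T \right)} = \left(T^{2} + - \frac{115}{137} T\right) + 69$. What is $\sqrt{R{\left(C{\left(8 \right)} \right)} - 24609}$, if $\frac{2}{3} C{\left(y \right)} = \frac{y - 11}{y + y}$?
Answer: $\frac{i \sqrt{471639392511}}{4384} \approx 156.65 i$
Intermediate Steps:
$C{\left(y \right)} = \frac{3 \left(-11 + y\right)}{4 y}$ ($C{\left(y \right)} = \frac{3 \frac{y - 11}{y + y}}{2} = \frac{3 \frac{-11 + y}{2 y}}{2} = \frac{3 \left(-11 + y\right)}{4 y}$)
$R{\left(T \right)} = 69 + T^{2} - \frac{115 T}{137}$ ($R{\left(T \right)} = \left(T^{2} + \left(-115\right) \frac{1}{137} T\right) + 69 = \left(T^{2} - \frac{115 T}{137}\right) + 69 = 69 + T^{2} - \frac{115 T}{137}$)
$\sqrt{R{\left(C{\left(8 \right)} \right)} - 24609} = \sqrt{\left(69 + \left(\frac{3 \left(-11 + 8\right)}{4 \cdot 8}\right)^{2} - \frac{115 \frac{3 \left(-11 + 8\right)}{4 \cdot 8}}{137}\right) - 24609} = \sqrt{\left(69 + \left(\frac{3}{4} \cdot \frac{1}{8} \left(-3\right)\right)^{2} - \frac{115 \cdot \frac{3}{4} \cdot \frac{1}{8} \left(-3\right)}{137}\right) - 24609} = \sqrt{\left(69 + \left(- \frac{9}{32}\right)^{2} - - \frac{1035}{4384}\right) - 24609} = \sqrt{\left(69 + \frac{81}{1024} + \frac{1035}{4384}\right) - 24609} = \sqrt{\frac{9724089}{140288} - 24609} = \sqrt{- \frac{3442623303}{140288}} = \frac{i \sqrt{471639392511}}{4384}$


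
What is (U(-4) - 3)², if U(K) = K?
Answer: 49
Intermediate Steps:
(U(-4) - 3)² = (-4 - 3)² = (-7)² = 49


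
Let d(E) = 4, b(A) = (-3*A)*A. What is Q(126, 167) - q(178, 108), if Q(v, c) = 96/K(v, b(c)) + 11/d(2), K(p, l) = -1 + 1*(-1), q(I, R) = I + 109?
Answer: -1329/4 ≈ -332.25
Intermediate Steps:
b(A) = -3*A²
q(I, R) = 109 + I
K(p, l) = -2 (K(p, l) = -1 - 1 = -2)
Q(v, c) = -181/4 (Q(v, c) = 96/(-2) + 11/4 = 96*(-½) + 11*(¼) = -48 + 11/4 = -181/4)
Q(126, 167) - q(178, 108) = -181/4 - (109 + 178) = -181/4 - 1*287 = -181/4 - 287 = -1329/4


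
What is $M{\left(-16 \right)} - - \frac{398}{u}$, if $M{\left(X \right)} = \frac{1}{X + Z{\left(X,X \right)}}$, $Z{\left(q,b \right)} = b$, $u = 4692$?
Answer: $\frac{2011}{37536} \approx 0.053575$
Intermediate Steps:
$M{\left(X \right)} = \frac{1}{2 X}$ ($M{\left(X \right)} = \frac{1}{X + X} = \frac{1}{2 X}$)
$M{\left(-16 \right)} - - \frac{398}{u} = \frac{1}{2 \left(-16\right)} - - \frac{398}{4692} = \frac{1}{2} \left(- \frac{1}{16}\right) - \left(-398\right) \frac{1}{4692} = - \frac{1}{32} - - \frac{199}{2346} = - \frac{1}{32} + \frac{199}{2346} = \frac{2011}{37536}$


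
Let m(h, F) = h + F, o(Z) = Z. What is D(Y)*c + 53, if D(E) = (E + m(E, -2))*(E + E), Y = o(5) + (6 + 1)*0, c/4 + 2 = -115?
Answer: -37387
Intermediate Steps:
c = -468 (c = -8 + 4*(-115) = -8 - 460 = -468)
m(h, F) = F + h
Y = 5 (Y = 5 + (6 + 1)*0 = 5 + 7*0 = 5 + 0 = 5)
D(E) = 2*E*(-2 + 2*E) (D(E) = (E + (-2 + E))*(E + E) = (-2 + 2*E)*(2*E) = 2*E*(-2 + 2*E))
D(Y)*c + 53 = (4*5*(-1 + 5))*(-468) + 53 = (4*5*4)*(-468) + 53 = 80*(-468) + 53 = -37440 + 53 = -37387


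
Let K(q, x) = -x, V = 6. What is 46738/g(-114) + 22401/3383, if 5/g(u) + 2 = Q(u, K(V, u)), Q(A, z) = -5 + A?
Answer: -19131761129/16915 ≈ -1.1311e+6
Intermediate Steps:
g(u) = 5/(-7 + u) (g(u) = 5/(-2 + (-5 + u)) = 5/(-7 + u))
46738/g(-114) + 22401/3383 = 46738/((5/(-7 - 114))) + 22401/3383 = 46738/((5/(-121))) + 22401*(1/3383) = 46738/((5*(-1/121))) + 22401/3383 = 46738/(-5/121) + 22401/3383 = 46738*(-121/5) + 22401/3383 = -5655298/5 + 22401/3383 = -19131761129/16915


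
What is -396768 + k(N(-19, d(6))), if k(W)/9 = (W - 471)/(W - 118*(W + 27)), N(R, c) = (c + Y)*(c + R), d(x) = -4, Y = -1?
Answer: -733623676/1849 ≈ -3.9677e+5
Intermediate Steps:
N(R, c) = (-1 + c)*(R + c) (N(R, c) = (c - 1)*(c + R) = (-1 + c)*(R + c))
k(W) = 9*(-471 + W)/(-3186 - 117*W) (k(W) = 9*((W - 471)/(W - 118*(W + 27))) = 9*((-471 + W)/(W - 118*(27 + W))) = 9*((-471 + W)/(W + (-3186 - 118*W))) = 9*((-471 + W)/(-3186 - 117*W)) = 9*(-471 + W)/(-3186 - 117*W))
-396768 + k(N(-19, d(6))) = -396768 + (471 - ((-4)² - 1*(-19) - 1*(-4) - 19*(-4)))/(354 + 13*((-4)² - 1*(-19) - 1*(-4) - 19*(-4))) = -396768 + (471 - (16 + 19 + 4 + 76))/(354 + 13*(16 + 19 + 4 + 76)) = -396768 + (471 - 1*115)/(354 + 13*115) = -396768 + (471 - 115)/(354 + 1495) = -396768 + 356/1849 = -733623676/1849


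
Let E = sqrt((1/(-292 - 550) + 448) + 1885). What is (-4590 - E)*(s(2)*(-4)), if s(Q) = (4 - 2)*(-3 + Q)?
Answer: -36720 - 12*sqrt(183779130)/421 ≈ -37106.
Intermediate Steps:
E = 3*sqrt(183779130)/842 (E = sqrt((1/(-842) + 448) + 1885) = sqrt((-1/842 + 448) + 1885) = sqrt(377215/842 + 1885) = sqrt(1964385/842) = 3*sqrt(183779130)/842 ≈ 48.301)
s(Q) = -6 + 2*Q (s(Q) = 2*(-3 + Q) = -6 + 2*Q)
(-4590 - E)*(s(2)*(-4)) = (-4590 - 3*sqrt(183779130)/842)*((-6 + 2*2)*(-4)) = (-4590 - 3*sqrt(183779130)/842)*((-6 + 4)*(-4)) = (-4590 - 3*sqrt(183779130)/842)*(-2*(-4)) = (-4590 - 3*sqrt(183779130)/842)*8 = -36720 - 12*sqrt(183779130)/421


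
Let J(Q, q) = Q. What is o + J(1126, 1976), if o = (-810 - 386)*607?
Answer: -724846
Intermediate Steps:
o = -725972 (o = -1196*607 = -725972)
o + J(1126, 1976) = -725972 + 1126 = -724846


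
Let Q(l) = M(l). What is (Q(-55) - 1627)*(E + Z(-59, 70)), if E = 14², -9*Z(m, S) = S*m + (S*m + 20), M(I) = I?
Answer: -16826728/9 ≈ -1.8696e+6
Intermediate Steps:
Q(l) = l
Z(m, S) = -20/9 - 2*S*m/9 (Z(m, S) = -(S*m + (S*m + 20))/9 = -(S*m + (20 + S*m))/9 = -(20 + 2*S*m)/9 = -20/9 - 2*S*m/9)
E = 196
(Q(-55) - 1627)*(E + Z(-59, 70)) = (-55 - 1627)*(196 + (-20/9 - 2/9*70*(-59))) = -1682*(196 + (-20/9 + 8260/9)) = -1682*(196 + 8240/9) = -1682*10004/9 = -16826728/9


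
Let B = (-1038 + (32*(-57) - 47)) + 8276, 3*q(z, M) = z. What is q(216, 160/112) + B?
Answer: 5439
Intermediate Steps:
q(z, M) = z/3
B = 5367 (B = (-1038 + (-1824 - 47)) + 8276 = (-1038 - 1871) + 8276 = -2909 + 8276 = 5367)
q(216, 160/112) + B = (⅓)*216 + 5367 = 72 + 5367 = 5439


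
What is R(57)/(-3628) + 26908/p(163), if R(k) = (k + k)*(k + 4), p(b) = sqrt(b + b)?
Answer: -3477/1814 + 13454*sqrt(326)/163 ≈ 1488.4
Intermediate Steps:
p(b) = sqrt(2)*sqrt(b) (p(b) = sqrt(2*b) = sqrt(2)*sqrt(b))
R(k) = 2*k*(4 + k) (R(k) = (2*k)*(4 + k) = 2*k*(4 + k))
R(57)/(-3628) + 26908/p(163) = (2*57*(4 + 57))/(-3628) + 26908/((sqrt(2)*sqrt(163))) = (2*57*61)*(-1/3628) + 26908/(sqrt(326)) = 6954*(-1/3628) + 26908*(sqrt(326)/326) = -3477/1814 + 13454*sqrt(326)/163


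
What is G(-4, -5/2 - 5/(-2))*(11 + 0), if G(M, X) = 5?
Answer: 55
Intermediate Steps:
G(-4, -5/2 - 5/(-2))*(11 + 0) = 5*(11 + 0) = 5*11 = 55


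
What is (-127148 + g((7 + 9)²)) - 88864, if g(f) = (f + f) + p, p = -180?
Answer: -215680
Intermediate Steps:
g(f) = -180 + 2*f (g(f) = (f + f) - 180 = 2*f - 180 = -180 + 2*f)
(-127148 + g((7 + 9)²)) - 88864 = (-127148 + (-180 + 2*(7 + 9)²)) - 88864 = (-127148 + (-180 + 2*16²)) - 88864 = (-127148 + (-180 + 2*256)) - 88864 = (-127148 + (-180 + 512)) - 88864 = (-127148 + 332) - 88864 = -126816 - 88864 = -215680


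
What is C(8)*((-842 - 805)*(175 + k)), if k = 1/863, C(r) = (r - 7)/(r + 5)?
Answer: -248739822/11219 ≈ -22171.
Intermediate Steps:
C(r) = (-7 + r)/(5 + r)
k = 1/863 ≈ 0.0011587
C(8)*((-842 - 805)*(175 + k)) = ((-7 + 8)/(5 + 8))*((-842 - 805)*(175 + 1/863)) = (1/13)*(-1647*151026/863) = ((1/13)*1)*(-248739822/863) = (1/13)*(-248739822/863) = -248739822/11219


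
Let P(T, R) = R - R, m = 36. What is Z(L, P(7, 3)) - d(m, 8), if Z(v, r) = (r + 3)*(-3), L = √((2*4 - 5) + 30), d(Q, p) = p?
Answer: -17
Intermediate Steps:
P(T, R) = 0
L = √33 (L = √((8 - 5) + 30) = √(3 + 30) = √33 ≈ 5.7446)
Z(v, r) = -9 - 3*r (Z(v, r) = (3 + r)*(-3) = -9 - 3*r)
Z(L, P(7, 3)) - d(m, 8) = (-9 - 3*0) - 1*8 = (-9 + 0) - 8 = -9 - 8 = -17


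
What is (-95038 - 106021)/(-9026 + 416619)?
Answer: -201059/407593 ≈ -0.49328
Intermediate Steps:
(-95038 - 106021)/(-9026 + 416619) = -201059/407593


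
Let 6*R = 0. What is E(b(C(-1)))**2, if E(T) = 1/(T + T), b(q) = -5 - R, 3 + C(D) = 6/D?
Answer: 1/100 ≈ 0.010000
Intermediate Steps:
R = 0 (R = (1/6)*0 = 0)
C(D) = -3 + 6/D
b(q) = -5 (b(q) = -5 - 1*0 = -5 + 0 = -5)
E(T) = 1/(2*T)
E(b(C(-1)))**2 = ((1/2)/(-5))**2 = ((1/2)*(-1/5))**2 = (-1/10)**2 = 1/100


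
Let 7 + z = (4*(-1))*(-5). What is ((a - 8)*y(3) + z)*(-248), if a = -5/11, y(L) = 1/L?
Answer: -27776/11 ≈ -2525.1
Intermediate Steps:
y(L) = 1/L
z = 13 (z = -7 + (4*(-1))*(-5) = -7 - 4*(-5) = -7 + 20 = 13)
a = -5/11 (a = -5*1/11 = -5/11 ≈ -0.45455)
((a - 8)*y(3) + z)*(-248) = ((-5/11 - 8)/3 + 13)*(-248) = (-93/11*⅓ + 13)*(-248) = (-31/11 + 13)*(-248) = (112/11)*(-248) = -27776/11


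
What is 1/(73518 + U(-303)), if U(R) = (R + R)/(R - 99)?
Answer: 67/4925807 ≈ 1.3602e-5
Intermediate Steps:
U(R) = 2*R/(-99 + R) (U(R) = (2*R)/(-99 + R) = 2*R/(-99 + R))
1/(73518 + U(-303)) = 1/(73518 + 2*(-303)/(-99 - 303)) = 1/(73518 + 2*(-303)/(-402)) = 1/(73518 + 2*(-303)*(-1/402)) = 1/(73518 + 101/67) = 1/(4925807/67) = 67/4925807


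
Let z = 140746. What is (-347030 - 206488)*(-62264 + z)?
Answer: -43441199676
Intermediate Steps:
(-347030 - 206488)*(-62264 + z) = (-347030 - 206488)*(-62264 + 140746) = -553518*78482 = -43441199676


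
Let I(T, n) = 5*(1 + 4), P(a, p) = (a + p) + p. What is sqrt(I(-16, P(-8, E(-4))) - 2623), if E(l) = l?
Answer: I*sqrt(2598) ≈ 50.971*I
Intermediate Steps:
P(a, p) = a + 2*p
I(T, n) = 25 (I(T, n) = 5*5 = 25)
sqrt(I(-16, P(-8, E(-4))) - 2623) = sqrt(25 - 2623) = sqrt(-2598) = I*sqrt(2598)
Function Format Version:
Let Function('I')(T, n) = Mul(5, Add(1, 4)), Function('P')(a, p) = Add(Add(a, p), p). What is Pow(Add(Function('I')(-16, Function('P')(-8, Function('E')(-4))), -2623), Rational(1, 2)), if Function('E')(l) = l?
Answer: Mul(I, Pow(2598, Rational(1, 2))) ≈ Mul(50.971, I)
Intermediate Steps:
Function('P')(a, p) = Add(a, Mul(2, p))
Function('I')(T, n) = 25 (Function('I')(T, n) = Mul(5, 5) = 25)
Pow(Add(Function('I')(-16, Function('P')(-8, Function('E')(-4))), -2623), Rational(1, 2)) = Pow(Add(25, -2623), Rational(1, 2)) = Pow(-2598, Rational(1, 2)) = Mul(I, Pow(2598, Rational(1, 2)))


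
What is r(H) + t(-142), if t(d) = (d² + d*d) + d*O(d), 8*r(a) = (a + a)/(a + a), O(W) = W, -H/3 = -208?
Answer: 483937/8 ≈ 60492.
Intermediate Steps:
H = 624 (H = -3*(-208) = 624)
r(a) = ⅛ (r(a) = ((a + a)/(a + a))/8 = ((2*a)/((2*a)))/8 = ((2*a)*(1/(2*a)))/8 = (⅛)*1 = ⅛)
t(d) = 3*d² (t(d) = (d² + d*d) + d*d = (d² + d²) + d² = 2*d² + d² = 3*d²)
r(H) + t(-142) = ⅛ + 3*(-142)² = ⅛ + 3*20164 = ⅛ + 60492 = 483937/8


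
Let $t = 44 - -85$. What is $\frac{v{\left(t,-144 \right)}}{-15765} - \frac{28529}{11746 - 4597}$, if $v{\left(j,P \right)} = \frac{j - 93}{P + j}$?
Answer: $- \frac{749570879}{187839975} \approx -3.9905$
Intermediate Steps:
$t = 129$ ($t = 44 + 85 = 129$)
$v{\left(j,P \right)} = \frac{-93 + j}{P + j}$
$\frac{v{\left(t,-144 \right)}}{-15765} - \frac{28529}{11746 - 4597} = \frac{\frac{1}{-144 + 129} \left(-93 + 129\right)}{-15765} - \frac{28529}{11746 - 4597} = \frac{1}{-15} \cdot 36 \left(- \frac{1}{15765}\right) - \frac{28529}{7149} = \left(- \frac{1}{15}\right) 36 \left(- \frac{1}{15765}\right) - \frac{28529}{7149} = \left(- \frac{12}{5}\right) \left(- \frac{1}{15765}\right) - \frac{28529}{7149} = \frac{4}{26275} - \frac{28529}{7149} = - \frac{749570879}{187839975}$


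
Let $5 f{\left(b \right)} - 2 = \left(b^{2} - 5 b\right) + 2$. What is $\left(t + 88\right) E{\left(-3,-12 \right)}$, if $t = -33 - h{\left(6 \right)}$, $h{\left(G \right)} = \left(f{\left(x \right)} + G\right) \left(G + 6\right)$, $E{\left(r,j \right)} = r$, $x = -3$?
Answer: $\frac{1263}{5} \approx 252.6$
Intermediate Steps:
$f{\left(b \right)} = \frac{4}{5} - b + \frac{b^{2}}{5}$ ($f{\left(b \right)} = \frac{2}{5} + \frac{\left(b^{2} - 5 b\right) + 2}{5} = \frac{2}{5} + \frac{2 + b^{2} - 5 b}{5} = \frac{2}{5} + \left(\frac{2}{5} - b + \frac{b^{2}}{5}\right) = \frac{4}{5} - b + \frac{b^{2}}{5}$)
$h{\left(G \right)} = \left(6 + G\right) \left(\frac{28}{5} + G\right)$ ($h{\left(G \right)} = \left(\left(\frac{4}{5} - -3 + \frac{\left(-3\right)^{2}}{5}\right) + G\right) \left(G + 6\right) = \left(\left(\frac{4}{5} + 3 + \frac{1}{5} \cdot 9\right) + G\right) \left(6 + G\right) = \left(\left(\frac{4}{5} + 3 + \frac{9}{5}\right) + G\right) \left(6 + G\right) = \left(\frac{28}{5} + G\right) \left(6 + G\right) = \left(6 + G\right) \left(\frac{28}{5} + G\right)$)
$t = - \frac{861}{5}$ ($t = -33 - \left(\frac{168}{5} + 6^{2} + \frac{58}{5} \cdot 6\right) = -33 - \left(\frac{168}{5} + 36 + \frac{348}{5}\right) = -33 - \frac{696}{5} = - \frac{861}{5} \approx -172.2$)
$\left(t + 88\right) E{\left(-3,-12 \right)} = \left(- \frac{861}{5} + 88\right) \left(-3\right) = \left(- \frac{421}{5}\right) \left(-3\right) = \frac{1263}{5}$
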